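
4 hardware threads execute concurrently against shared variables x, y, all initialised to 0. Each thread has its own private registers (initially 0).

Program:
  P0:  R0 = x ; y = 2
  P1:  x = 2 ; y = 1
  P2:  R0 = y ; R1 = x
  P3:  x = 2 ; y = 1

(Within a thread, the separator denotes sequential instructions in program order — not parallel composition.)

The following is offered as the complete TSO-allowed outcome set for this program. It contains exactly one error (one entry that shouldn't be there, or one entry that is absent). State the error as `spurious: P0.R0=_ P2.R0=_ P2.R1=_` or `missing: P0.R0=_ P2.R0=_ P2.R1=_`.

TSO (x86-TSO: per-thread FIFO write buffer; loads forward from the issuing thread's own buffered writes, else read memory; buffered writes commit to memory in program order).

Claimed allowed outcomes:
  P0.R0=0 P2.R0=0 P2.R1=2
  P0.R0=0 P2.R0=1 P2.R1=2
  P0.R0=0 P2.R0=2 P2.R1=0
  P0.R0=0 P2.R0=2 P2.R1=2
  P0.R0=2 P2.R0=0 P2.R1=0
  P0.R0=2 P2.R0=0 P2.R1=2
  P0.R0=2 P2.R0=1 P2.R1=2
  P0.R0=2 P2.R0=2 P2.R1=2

outcome vector order: (P0.R0,P2.R0,P2.R1)
TSO: 9 outcomes — {000 002 012 020 022 200 202 212 222}
TSO∖claimed = {000}

missing: P0.R0=0 P2.R0=0 P2.R1=0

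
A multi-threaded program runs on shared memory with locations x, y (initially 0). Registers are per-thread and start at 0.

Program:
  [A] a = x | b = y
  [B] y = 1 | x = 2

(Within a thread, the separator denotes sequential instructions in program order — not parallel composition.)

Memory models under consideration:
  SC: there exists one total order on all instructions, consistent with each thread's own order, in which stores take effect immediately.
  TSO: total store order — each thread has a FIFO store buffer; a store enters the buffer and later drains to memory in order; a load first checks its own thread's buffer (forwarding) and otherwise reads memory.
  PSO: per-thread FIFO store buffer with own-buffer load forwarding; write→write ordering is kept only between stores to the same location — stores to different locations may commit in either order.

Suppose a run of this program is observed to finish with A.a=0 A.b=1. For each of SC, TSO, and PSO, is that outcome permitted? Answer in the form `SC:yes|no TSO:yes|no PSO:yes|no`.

outcome vector order: (A.a,A.b)
SC: 3 outcomes — {0/0, 0/1, 2/1}
TSO: 3 outcomes — {0/0, 0/1, 2/1}
PSO: 4 outcomes — {0/0, 0/1, 2/0, 2/1}
target 0/1 ∈ {SC,TSO,PSO}

SC:yes TSO:yes PSO:yes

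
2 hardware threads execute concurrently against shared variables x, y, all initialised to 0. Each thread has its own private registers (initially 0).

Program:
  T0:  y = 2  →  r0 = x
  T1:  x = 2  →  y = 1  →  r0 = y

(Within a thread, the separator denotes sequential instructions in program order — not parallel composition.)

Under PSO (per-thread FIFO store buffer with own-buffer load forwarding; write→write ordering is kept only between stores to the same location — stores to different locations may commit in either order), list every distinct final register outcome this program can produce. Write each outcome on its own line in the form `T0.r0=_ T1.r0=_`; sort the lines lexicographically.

T0.r0=0 T1.r0=1
T0.r0=0 T1.r0=2
T0.r0=2 T1.r0=1
T0.r0=2 T1.r0=2

outcome vector order: (T0.r0,T1.r0)
|PSO outcomes| = 4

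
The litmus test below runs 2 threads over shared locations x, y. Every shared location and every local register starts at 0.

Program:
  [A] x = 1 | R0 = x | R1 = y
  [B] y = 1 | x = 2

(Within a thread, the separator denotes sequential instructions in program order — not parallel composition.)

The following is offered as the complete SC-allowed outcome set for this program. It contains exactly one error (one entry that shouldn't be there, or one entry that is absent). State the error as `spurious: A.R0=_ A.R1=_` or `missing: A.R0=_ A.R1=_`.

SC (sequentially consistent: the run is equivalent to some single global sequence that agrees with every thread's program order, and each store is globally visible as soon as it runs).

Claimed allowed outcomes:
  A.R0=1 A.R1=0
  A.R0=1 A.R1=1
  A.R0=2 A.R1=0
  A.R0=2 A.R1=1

outcome vector order: (A.R0,A.R1)
[SC] allowed = {10, 11, 21}
claimed∖SC = {20}

spurious: A.R0=2 A.R1=0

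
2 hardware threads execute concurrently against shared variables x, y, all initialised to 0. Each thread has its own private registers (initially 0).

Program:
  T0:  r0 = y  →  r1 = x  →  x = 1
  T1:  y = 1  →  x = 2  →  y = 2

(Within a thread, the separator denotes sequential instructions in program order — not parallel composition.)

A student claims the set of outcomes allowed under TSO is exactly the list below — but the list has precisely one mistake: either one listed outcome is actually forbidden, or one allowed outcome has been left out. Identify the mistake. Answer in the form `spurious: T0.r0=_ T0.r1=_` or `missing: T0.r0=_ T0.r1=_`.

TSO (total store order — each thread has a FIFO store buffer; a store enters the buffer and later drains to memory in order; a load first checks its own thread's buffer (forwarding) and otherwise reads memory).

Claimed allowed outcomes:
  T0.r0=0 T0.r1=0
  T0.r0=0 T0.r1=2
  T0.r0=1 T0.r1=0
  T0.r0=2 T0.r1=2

missing: T0.r0=1 T0.r1=2

outcome vector order: (T0.r0,T0.r1)
[TSO] allowed = {00, 02, 10, 12, 22}
TSO∖claimed = {12}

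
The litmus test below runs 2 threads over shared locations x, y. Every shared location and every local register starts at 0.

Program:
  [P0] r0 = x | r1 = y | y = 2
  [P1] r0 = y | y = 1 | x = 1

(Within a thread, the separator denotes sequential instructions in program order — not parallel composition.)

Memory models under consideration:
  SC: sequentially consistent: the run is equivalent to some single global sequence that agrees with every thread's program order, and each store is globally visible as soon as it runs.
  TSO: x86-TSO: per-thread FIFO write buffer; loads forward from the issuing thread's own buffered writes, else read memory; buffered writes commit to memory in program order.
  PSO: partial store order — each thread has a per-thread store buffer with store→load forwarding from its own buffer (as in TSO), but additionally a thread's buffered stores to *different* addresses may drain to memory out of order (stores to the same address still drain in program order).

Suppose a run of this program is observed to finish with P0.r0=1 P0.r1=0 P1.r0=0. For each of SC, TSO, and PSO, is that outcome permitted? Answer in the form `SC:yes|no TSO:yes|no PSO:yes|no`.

outcome vector order: (P0.r0,P0.r1,P1.r0)
under SC → (0,0,0) (0,0,2) (0,1,0) (1,1,0)
under TSO → (0,0,0) (0,0,2) (0,1,0) (1,1,0)
under PSO → (0,0,0) (0,0,2) (0,1,0) (1,0,0) (1,1,0)
target (1,0,0) ∈ {PSO}

SC:no TSO:no PSO:yes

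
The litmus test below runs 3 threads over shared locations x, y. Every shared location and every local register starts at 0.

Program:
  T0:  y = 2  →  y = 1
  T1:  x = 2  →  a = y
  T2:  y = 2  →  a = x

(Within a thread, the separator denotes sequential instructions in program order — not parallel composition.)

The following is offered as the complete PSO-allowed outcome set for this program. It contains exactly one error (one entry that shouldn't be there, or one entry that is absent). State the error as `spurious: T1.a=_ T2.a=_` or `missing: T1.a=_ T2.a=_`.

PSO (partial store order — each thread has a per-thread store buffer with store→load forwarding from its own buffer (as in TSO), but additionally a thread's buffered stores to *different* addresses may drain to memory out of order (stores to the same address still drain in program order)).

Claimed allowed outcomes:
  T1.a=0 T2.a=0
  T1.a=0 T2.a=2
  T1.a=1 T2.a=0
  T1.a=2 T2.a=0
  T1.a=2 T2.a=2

missing: T1.a=1 T2.a=2

outcome vector order: (T1.a,T2.a)
PSO (6): 00 02 10 12 20 22
PSO∖claimed = {12}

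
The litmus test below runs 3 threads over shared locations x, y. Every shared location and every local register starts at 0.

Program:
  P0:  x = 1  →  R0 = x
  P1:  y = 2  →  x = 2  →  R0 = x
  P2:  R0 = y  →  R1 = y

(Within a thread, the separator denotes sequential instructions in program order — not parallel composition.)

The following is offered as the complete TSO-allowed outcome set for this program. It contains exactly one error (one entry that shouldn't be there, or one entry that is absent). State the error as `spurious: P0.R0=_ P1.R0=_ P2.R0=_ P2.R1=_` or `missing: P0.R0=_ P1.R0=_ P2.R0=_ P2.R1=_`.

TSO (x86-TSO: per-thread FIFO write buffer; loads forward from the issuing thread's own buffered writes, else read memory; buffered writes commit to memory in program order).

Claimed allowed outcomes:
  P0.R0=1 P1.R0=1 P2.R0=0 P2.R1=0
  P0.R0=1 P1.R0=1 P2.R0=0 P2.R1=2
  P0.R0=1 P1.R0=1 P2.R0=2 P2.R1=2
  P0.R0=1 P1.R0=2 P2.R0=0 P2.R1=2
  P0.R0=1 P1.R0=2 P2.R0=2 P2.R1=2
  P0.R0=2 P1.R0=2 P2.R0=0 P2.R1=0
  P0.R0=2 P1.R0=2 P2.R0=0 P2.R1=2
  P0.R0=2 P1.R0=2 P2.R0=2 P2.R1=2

outcome vector order: (P0.R0,P1.R0,P2.R0,P2.R1)
TSO: 9 outcomes — {(1,1,0,0), (1,1,0,2), (1,1,2,2), (1,2,0,0), (1,2,0,2), (1,2,2,2), (2,2,0,0), (2,2,0,2), (2,2,2,2)}
TSO∖claimed = {(1,2,0,0)}

missing: P0.R0=1 P1.R0=2 P2.R0=0 P2.R1=0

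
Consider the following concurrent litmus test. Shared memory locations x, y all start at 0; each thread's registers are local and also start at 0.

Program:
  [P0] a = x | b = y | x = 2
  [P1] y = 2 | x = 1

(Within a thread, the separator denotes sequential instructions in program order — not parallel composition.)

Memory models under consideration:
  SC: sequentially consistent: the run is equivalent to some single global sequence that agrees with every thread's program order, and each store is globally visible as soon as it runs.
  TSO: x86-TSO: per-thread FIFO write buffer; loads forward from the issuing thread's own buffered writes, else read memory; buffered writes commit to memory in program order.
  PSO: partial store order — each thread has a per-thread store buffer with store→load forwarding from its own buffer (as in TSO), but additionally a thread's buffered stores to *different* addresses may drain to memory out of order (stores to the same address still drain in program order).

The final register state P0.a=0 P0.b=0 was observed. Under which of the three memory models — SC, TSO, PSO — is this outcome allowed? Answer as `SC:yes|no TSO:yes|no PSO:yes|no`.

SC:yes TSO:yes PSO:yes

outcome vector order: (P0.a,P0.b)
SC (3): <0 0>; <0 2>; <1 2>
TSO (3): <0 0>; <0 2>; <1 2>
PSO (4): <0 0>; <0 2>; <1 0>; <1 2>
target <0 0> ∈ {SC,TSO,PSO}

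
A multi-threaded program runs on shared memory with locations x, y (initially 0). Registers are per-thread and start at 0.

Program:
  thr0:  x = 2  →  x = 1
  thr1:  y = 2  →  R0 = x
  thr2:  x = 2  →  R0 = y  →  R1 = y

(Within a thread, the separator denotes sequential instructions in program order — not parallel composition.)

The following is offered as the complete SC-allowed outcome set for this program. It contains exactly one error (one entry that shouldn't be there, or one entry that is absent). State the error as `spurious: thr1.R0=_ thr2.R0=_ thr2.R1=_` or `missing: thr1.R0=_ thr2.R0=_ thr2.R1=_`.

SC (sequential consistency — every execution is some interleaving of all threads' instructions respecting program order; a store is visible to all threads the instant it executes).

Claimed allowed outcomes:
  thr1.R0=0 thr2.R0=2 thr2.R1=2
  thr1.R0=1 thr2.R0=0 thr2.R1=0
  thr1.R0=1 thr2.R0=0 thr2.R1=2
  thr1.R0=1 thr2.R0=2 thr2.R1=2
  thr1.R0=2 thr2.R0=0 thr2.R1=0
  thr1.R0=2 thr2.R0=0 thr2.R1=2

outcome vector order: (thr1.R0,thr2.R0,thr2.R1)
SC (7): <0 2 2> <1 0 0> <1 0 2> <1 2 2> <2 0 0> <2 0 2> <2 2 2>
SC∖claimed = {<2 2 2>}

missing: thr1.R0=2 thr2.R0=2 thr2.R1=2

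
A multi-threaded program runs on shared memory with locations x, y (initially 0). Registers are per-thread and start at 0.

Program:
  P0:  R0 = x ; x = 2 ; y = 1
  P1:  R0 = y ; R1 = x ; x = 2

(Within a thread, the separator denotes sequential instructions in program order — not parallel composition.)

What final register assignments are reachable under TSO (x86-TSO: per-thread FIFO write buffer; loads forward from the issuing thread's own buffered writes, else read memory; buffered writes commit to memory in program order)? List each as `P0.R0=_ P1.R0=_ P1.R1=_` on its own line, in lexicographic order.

outcome vector order: (P0.R0,P1.R0,P1.R1)
|TSO outcomes| = 4

P0.R0=0 P1.R0=0 P1.R1=0
P0.R0=0 P1.R0=0 P1.R1=2
P0.R0=0 P1.R0=1 P1.R1=2
P0.R0=2 P1.R0=0 P1.R1=0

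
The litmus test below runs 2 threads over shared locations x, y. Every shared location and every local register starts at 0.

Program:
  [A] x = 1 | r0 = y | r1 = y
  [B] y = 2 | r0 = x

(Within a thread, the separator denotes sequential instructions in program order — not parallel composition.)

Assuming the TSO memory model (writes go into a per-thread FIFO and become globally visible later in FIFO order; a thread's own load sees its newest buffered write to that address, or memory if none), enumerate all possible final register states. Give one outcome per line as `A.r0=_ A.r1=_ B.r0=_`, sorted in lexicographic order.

A.r0=0 A.r1=0 B.r0=0
A.r0=0 A.r1=0 B.r0=1
A.r0=0 A.r1=2 B.r0=0
A.r0=0 A.r1=2 B.r0=1
A.r0=2 A.r1=2 B.r0=0
A.r0=2 A.r1=2 B.r0=1

outcome vector order: (A.r0,A.r1,B.r0)
|TSO outcomes| = 6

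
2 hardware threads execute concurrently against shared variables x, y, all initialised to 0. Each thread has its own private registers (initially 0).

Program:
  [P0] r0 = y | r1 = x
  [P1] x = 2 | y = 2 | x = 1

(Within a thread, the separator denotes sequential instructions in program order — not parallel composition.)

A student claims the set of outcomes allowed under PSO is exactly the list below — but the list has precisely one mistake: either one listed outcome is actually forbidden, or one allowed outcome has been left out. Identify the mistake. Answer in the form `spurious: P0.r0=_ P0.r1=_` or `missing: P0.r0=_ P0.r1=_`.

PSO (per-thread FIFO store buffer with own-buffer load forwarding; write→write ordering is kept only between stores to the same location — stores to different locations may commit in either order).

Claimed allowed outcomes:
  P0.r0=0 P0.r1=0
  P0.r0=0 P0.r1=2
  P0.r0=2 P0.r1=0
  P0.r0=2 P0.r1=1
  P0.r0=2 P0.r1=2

missing: P0.r0=0 P0.r1=1

outcome vector order: (P0.r0,P0.r1)
under PSO → 0/0; 0/1; 0/2; 2/0; 2/1; 2/2
PSO∖claimed = {0/1}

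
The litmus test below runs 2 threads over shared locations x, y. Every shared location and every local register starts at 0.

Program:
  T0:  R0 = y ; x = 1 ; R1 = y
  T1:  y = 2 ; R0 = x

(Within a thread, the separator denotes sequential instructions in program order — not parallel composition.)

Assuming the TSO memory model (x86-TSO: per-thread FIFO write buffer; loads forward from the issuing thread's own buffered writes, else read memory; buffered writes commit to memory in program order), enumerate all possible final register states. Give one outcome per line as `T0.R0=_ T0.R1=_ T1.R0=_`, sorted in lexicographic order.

T0.R0=0 T0.R1=0 T1.R0=0
T0.R0=0 T0.R1=0 T1.R0=1
T0.R0=0 T0.R1=2 T1.R0=0
T0.R0=0 T0.R1=2 T1.R0=1
T0.R0=2 T0.R1=2 T1.R0=0
T0.R0=2 T0.R1=2 T1.R0=1

outcome vector order: (T0.R0,T0.R1,T1.R0)
|TSO outcomes| = 6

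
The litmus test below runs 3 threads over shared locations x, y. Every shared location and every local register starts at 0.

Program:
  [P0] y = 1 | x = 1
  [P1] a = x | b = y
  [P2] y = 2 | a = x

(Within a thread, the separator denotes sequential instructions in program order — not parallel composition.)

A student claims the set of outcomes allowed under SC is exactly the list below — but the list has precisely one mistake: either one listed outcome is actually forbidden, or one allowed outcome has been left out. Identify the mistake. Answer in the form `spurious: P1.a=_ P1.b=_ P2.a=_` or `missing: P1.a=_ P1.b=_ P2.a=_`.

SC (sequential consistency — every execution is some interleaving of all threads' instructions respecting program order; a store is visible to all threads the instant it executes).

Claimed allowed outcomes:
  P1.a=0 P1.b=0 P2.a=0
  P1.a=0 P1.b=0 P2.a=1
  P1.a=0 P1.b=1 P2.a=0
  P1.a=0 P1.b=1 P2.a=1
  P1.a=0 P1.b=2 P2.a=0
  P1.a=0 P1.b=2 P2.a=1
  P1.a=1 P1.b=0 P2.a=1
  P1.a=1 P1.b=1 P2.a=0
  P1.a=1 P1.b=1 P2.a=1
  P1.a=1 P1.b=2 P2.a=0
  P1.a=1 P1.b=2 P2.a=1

spurious: P1.a=1 P1.b=0 P2.a=1

outcome vector order: (P1.a,P1.b,P2.a)
SC (10): 0/0/0 0/0/1 0/1/0 0/1/1 0/2/0 0/2/1 1/1/0 1/1/1 1/2/0 1/2/1
claimed∖SC = {1/0/1}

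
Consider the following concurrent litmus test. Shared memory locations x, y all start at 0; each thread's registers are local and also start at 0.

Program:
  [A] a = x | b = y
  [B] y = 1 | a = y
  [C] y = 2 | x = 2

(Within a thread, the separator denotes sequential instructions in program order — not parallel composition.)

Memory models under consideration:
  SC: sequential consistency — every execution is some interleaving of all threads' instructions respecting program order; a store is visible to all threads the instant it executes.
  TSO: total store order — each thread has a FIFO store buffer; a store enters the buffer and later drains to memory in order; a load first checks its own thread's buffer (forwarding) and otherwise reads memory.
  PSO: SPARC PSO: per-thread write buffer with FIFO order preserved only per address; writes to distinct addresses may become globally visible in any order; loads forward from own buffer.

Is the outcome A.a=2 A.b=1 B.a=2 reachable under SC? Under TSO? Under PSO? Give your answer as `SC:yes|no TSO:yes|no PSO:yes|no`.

SC:no TSO:no PSO:yes

outcome vector order: (A.a,A.b,B.a)
[SC] allowed = {<0 0 1>, <0 0 2>, <0 1 1>, <0 1 2>, <0 2 1>, <0 2 2>, <2 1 1>, <2 2 1>, <2 2 2>}
[TSO] allowed = {<0 0 1>, <0 0 2>, <0 1 1>, <0 1 2>, <0 2 1>, <0 2 2>, <2 1 1>, <2 2 1>, <2 2 2>}
[PSO] allowed = {<0 0 1>, <0 0 2>, <0 1 1>, <0 1 2>, <0 2 1>, <0 2 2>, <2 0 1>, <2 0 2>, <2 1 1>, <2 1 2>, <2 2 1>, <2 2 2>}
target <2 1 2> ∈ {PSO}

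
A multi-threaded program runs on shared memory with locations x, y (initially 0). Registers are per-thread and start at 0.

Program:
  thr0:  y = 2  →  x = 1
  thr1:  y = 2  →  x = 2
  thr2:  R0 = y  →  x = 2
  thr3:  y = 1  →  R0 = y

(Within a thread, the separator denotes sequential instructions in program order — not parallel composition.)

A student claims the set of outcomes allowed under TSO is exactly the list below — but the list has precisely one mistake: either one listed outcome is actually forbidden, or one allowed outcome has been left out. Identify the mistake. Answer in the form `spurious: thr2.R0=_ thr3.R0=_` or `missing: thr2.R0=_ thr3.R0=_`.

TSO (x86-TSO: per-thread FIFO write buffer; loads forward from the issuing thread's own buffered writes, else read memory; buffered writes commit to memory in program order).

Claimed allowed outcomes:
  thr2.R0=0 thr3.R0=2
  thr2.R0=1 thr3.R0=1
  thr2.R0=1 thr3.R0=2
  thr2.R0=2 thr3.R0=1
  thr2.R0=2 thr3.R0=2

missing: thr2.R0=0 thr3.R0=1

outcome vector order: (thr2.R0,thr3.R0)
TSO (6): <0 1>, <0 2>, <1 1>, <1 2>, <2 1>, <2 2>
TSO∖claimed = {<0 1>}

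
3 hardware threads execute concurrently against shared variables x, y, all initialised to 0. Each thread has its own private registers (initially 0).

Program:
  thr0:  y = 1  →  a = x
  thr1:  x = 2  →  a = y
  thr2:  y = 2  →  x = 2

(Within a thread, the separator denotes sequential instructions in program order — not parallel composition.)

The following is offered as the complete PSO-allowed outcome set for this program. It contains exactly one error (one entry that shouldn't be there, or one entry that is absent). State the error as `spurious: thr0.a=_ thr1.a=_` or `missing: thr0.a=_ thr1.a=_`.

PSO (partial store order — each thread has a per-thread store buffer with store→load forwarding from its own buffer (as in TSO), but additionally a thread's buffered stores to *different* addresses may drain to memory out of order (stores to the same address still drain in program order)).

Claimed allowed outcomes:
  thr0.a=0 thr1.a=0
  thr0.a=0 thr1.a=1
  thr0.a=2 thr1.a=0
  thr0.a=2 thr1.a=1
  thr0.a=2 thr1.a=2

missing: thr0.a=0 thr1.a=2

outcome vector order: (thr0.a,thr1.a)
[PSO] allowed = {00, 01, 02, 20, 21, 22}
PSO∖claimed = {02}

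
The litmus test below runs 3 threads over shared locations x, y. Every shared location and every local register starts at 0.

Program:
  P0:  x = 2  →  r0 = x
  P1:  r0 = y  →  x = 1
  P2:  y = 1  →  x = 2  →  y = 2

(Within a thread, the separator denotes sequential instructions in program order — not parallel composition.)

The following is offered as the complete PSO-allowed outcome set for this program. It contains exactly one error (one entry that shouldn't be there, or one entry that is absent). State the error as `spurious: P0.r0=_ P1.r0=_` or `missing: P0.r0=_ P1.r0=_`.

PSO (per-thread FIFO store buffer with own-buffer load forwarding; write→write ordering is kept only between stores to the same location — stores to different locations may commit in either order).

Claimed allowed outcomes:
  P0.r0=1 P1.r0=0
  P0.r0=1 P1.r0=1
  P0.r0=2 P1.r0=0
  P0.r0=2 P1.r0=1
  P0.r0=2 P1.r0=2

outcome vector order: (P0.r0,P1.r0)
[PSO] allowed = {1/0; 1/1; 1/2; 2/0; 2/1; 2/2}
PSO∖claimed = {1/2}

missing: P0.r0=1 P1.r0=2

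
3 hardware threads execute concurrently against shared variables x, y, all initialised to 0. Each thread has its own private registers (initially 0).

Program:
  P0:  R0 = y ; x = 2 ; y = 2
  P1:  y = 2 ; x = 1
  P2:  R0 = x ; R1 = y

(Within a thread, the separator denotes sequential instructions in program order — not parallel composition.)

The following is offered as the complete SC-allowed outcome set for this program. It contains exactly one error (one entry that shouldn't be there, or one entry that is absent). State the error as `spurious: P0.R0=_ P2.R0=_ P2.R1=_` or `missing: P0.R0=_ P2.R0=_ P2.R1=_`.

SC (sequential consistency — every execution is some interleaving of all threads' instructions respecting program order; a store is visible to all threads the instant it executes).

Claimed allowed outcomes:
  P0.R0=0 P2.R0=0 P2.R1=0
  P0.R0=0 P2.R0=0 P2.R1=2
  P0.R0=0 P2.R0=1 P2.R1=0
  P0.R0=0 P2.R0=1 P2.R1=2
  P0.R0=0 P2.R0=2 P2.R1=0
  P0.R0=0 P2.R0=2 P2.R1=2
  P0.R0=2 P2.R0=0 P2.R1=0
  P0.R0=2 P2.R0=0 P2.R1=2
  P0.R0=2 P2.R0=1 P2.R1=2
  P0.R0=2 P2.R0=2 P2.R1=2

spurious: P0.R0=0 P2.R0=1 P2.R1=0

outcome vector order: (P0.R0,P2.R0,P2.R1)
[SC] allowed = {<0 0 0>, <0 0 2>, <0 1 2>, <0 2 0>, <0 2 2>, <2 0 0>, <2 0 2>, <2 1 2>, <2 2 2>}
claimed∖SC = {<0 1 0>}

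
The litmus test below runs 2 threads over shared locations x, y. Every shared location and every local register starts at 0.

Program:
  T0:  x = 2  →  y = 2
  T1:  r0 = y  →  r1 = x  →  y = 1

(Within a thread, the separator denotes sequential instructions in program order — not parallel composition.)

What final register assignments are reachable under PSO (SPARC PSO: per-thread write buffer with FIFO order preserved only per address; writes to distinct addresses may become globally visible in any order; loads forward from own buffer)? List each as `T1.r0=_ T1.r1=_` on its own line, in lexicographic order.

outcome vector order: (T1.r0,T1.r1)
|PSO outcomes| = 4

T1.r0=0 T1.r1=0
T1.r0=0 T1.r1=2
T1.r0=2 T1.r1=0
T1.r0=2 T1.r1=2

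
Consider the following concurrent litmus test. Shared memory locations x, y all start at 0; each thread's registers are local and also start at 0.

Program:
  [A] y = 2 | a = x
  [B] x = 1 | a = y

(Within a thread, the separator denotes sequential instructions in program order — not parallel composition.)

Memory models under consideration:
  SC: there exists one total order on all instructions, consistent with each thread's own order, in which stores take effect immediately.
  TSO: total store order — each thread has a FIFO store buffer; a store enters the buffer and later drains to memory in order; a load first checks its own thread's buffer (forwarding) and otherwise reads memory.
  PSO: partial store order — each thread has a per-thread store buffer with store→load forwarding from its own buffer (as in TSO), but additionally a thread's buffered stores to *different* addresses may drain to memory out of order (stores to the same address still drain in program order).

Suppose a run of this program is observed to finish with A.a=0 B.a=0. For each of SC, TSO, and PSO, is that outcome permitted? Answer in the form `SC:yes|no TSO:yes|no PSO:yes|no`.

outcome vector order: (A.a,B.a)
SC: 3 outcomes — {(0,2); (1,0); (1,2)}
TSO: 4 outcomes — {(0,0); (0,2); (1,0); (1,2)}
PSO: 4 outcomes — {(0,0); (0,2); (1,0); (1,2)}
target (0,0) ∈ {TSO,PSO}

SC:no TSO:yes PSO:yes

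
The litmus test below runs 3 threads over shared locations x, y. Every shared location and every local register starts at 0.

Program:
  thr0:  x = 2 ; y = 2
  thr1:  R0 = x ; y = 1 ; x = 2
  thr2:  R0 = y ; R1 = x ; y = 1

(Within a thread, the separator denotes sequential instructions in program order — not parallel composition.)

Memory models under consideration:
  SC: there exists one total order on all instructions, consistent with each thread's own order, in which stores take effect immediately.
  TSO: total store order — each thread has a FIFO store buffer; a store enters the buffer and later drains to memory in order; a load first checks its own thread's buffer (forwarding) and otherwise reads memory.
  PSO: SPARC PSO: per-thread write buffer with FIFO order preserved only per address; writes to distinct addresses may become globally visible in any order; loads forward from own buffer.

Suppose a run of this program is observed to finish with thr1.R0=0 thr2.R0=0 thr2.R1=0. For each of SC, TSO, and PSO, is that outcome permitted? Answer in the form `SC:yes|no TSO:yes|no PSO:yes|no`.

outcome vector order: (thr1.R0,thr2.R0,thr2.R1)
SC: 9 outcomes — {(0,0,0); (0,0,2); (0,1,0); (0,1,2); (0,2,2); (2,0,0); (2,0,2); (2,1,2); (2,2,2)}
TSO: 9 outcomes — {(0,0,0); (0,0,2); (0,1,0); (0,1,2); (0,2,2); (2,0,0); (2,0,2); (2,1,2); (2,2,2)}
PSO: 11 outcomes — {(0,0,0); (0,0,2); (0,1,0); (0,1,2); (0,2,0); (0,2,2); (2,0,0); (2,0,2); (2,1,2); (2,2,0); (2,2,2)}
target (0,0,0) ∈ {SC,TSO,PSO}

SC:yes TSO:yes PSO:yes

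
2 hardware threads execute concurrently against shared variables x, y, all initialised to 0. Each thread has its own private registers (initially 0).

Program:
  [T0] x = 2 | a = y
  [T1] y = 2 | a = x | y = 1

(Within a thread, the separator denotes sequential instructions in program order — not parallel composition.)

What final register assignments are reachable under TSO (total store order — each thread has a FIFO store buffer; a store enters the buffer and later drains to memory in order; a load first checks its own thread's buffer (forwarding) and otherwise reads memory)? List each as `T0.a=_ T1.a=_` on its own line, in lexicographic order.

T0.a=0 T1.a=0
T0.a=0 T1.a=2
T0.a=1 T1.a=0
T0.a=1 T1.a=2
T0.a=2 T1.a=0
T0.a=2 T1.a=2

outcome vector order: (T0.a,T1.a)
|TSO outcomes| = 6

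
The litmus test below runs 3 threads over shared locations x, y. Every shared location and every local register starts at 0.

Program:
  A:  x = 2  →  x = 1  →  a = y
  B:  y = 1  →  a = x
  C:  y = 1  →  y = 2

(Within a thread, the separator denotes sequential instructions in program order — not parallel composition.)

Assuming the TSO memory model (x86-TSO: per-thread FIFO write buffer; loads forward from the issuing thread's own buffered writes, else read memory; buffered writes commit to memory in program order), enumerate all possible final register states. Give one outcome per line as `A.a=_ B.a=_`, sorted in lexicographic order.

outcome vector order: (A.a,B.a)
|TSO outcomes| = 9

A.a=0 B.a=0
A.a=0 B.a=1
A.a=0 B.a=2
A.a=1 B.a=0
A.a=1 B.a=1
A.a=1 B.a=2
A.a=2 B.a=0
A.a=2 B.a=1
A.a=2 B.a=2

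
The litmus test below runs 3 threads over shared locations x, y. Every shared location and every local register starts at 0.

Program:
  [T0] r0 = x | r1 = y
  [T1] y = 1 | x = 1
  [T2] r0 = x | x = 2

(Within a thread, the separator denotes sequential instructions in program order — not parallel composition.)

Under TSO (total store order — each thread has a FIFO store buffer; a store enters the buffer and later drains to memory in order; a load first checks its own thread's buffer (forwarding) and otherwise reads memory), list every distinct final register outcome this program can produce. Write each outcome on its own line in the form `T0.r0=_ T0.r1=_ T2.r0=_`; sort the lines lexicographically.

T0.r0=0 T0.r1=0 T2.r0=0
T0.r0=0 T0.r1=0 T2.r0=1
T0.r0=0 T0.r1=1 T2.r0=0
T0.r0=0 T0.r1=1 T2.r0=1
T0.r0=1 T0.r1=1 T2.r0=0
T0.r0=1 T0.r1=1 T2.r0=1
T0.r0=2 T0.r1=0 T2.r0=0
T0.r0=2 T0.r1=1 T2.r0=0
T0.r0=2 T0.r1=1 T2.r0=1

outcome vector order: (T0.r0,T0.r1,T2.r0)
|TSO outcomes| = 9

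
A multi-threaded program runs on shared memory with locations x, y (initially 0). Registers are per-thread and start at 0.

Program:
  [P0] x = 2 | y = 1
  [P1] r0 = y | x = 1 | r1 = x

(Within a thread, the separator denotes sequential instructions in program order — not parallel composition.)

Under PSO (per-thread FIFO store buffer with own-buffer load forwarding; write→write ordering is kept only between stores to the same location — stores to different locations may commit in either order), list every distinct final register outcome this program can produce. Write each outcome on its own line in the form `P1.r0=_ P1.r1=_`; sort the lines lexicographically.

outcome vector order: (P1.r0,P1.r1)
|PSO outcomes| = 4

P1.r0=0 P1.r1=1
P1.r0=0 P1.r1=2
P1.r0=1 P1.r1=1
P1.r0=1 P1.r1=2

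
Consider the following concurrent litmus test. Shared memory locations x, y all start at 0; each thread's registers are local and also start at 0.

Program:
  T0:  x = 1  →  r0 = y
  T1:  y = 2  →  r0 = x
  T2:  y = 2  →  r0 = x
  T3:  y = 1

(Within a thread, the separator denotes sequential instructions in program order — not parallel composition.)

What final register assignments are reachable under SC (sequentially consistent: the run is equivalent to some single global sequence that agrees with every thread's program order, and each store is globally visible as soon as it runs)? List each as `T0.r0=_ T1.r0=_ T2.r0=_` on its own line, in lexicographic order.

T0.r0=0 T1.r0=1 T2.r0=1
T0.r0=1 T1.r0=0 T2.r0=0
T0.r0=1 T1.r0=0 T2.r0=1
T0.r0=1 T1.r0=1 T2.r0=0
T0.r0=1 T1.r0=1 T2.r0=1
T0.r0=2 T1.r0=0 T2.r0=0
T0.r0=2 T1.r0=0 T2.r0=1
T0.r0=2 T1.r0=1 T2.r0=0
T0.r0=2 T1.r0=1 T2.r0=1

outcome vector order: (T0.r0,T1.r0,T2.r0)
|SC outcomes| = 9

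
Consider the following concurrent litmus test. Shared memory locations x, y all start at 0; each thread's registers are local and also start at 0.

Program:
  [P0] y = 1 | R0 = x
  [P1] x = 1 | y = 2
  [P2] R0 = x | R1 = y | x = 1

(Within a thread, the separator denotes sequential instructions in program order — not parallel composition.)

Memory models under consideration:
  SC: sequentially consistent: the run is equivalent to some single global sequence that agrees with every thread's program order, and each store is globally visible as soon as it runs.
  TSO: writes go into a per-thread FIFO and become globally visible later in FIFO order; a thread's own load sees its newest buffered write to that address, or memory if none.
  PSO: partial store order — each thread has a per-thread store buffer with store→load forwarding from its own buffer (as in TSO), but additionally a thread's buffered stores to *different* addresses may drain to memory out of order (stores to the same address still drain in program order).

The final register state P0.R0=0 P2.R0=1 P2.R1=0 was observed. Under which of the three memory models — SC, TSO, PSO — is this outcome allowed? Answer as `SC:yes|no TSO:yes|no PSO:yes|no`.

outcome vector order: (P0.R0,P2.R0,P2.R1)
SC: 11 outcomes — {0/0/0 0/0/1 0/0/2 0/1/1 0/1/2 1/0/0 1/0/1 1/0/2 1/1/0 1/1/1 1/1/2}
TSO: 12 outcomes — {0/0/0 0/0/1 0/0/2 0/1/0 0/1/1 0/1/2 1/0/0 1/0/1 1/0/2 1/1/0 1/1/1 1/1/2}
PSO: 12 outcomes — {0/0/0 0/0/1 0/0/2 0/1/0 0/1/1 0/1/2 1/0/0 1/0/1 1/0/2 1/1/0 1/1/1 1/1/2}
target 0/1/0 ∈ {TSO,PSO}

SC:no TSO:yes PSO:yes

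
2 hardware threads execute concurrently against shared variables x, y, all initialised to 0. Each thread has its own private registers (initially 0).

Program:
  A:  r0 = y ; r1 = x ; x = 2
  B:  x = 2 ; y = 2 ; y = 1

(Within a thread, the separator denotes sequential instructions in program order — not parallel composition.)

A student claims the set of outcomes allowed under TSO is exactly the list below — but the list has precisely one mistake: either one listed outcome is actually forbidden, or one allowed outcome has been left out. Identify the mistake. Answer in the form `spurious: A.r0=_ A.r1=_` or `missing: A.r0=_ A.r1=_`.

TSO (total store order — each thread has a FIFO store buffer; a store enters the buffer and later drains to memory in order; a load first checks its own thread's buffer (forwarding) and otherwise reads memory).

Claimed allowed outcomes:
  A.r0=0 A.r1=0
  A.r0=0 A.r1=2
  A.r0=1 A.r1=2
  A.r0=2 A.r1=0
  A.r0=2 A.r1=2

spurious: A.r0=2 A.r1=0

outcome vector order: (A.r0,A.r1)
TSO: 4 outcomes — {(0,0); (0,2); (1,2); (2,2)}
claimed∖TSO = {(2,0)}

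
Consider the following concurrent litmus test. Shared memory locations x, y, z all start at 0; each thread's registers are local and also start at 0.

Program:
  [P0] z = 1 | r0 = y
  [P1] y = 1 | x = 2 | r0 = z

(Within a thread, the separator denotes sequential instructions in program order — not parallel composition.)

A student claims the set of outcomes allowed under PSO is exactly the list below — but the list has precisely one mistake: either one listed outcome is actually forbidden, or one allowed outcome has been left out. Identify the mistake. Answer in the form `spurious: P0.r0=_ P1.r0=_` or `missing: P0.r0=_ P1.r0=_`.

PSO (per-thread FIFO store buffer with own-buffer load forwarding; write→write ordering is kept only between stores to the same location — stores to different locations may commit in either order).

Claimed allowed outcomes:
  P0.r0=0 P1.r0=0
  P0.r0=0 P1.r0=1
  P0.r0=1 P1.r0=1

missing: P0.r0=1 P1.r0=0

outcome vector order: (P0.r0,P1.r0)
under PSO → 0/0, 0/1, 1/0, 1/1
PSO∖claimed = {1/0}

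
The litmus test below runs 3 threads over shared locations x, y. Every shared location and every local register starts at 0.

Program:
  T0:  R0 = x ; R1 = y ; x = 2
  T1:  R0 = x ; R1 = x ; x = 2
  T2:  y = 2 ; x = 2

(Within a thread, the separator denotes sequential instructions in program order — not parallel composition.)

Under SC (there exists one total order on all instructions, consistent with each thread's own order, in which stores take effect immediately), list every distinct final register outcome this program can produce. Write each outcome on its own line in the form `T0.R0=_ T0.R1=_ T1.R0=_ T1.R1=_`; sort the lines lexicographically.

outcome vector order: (T0.R0,T0.R1,T1.R0,T1.R1)
|SC outcomes| = 10

T0.R0=0 T0.R1=0 T1.R0=0 T1.R1=0
T0.R0=0 T0.R1=0 T1.R0=0 T1.R1=2
T0.R0=0 T0.R1=0 T1.R0=2 T1.R1=2
T0.R0=0 T0.R1=2 T1.R0=0 T1.R1=0
T0.R0=0 T0.R1=2 T1.R0=0 T1.R1=2
T0.R0=0 T0.R1=2 T1.R0=2 T1.R1=2
T0.R0=2 T0.R1=0 T1.R0=0 T1.R1=0
T0.R0=2 T0.R1=2 T1.R0=0 T1.R1=0
T0.R0=2 T0.R1=2 T1.R0=0 T1.R1=2
T0.R0=2 T0.R1=2 T1.R0=2 T1.R1=2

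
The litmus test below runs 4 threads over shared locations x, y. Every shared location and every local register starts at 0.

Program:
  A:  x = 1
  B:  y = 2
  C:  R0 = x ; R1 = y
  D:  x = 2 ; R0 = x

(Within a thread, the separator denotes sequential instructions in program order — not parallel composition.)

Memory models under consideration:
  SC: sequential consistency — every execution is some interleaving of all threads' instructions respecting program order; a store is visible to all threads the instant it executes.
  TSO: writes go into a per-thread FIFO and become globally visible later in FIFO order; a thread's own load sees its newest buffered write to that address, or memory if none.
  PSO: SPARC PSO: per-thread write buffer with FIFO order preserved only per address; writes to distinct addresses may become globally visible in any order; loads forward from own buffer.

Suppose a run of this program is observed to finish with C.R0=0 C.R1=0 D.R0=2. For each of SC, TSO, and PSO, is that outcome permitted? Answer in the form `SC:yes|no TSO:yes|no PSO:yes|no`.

outcome vector order: (C.R0,C.R1,D.R0)
SC: 12 outcomes — {<0 0 1>; <0 0 2>; <0 2 1>; <0 2 2>; <1 0 1>; <1 0 2>; <1 2 1>; <1 2 2>; <2 0 1>; <2 0 2>; <2 2 1>; <2 2 2>}
TSO: 12 outcomes — {<0 0 1>; <0 0 2>; <0 2 1>; <0 2 2>; <1 0 1>; <1 0 2>; <1 2 1>; <1 2 2>; <2 0 1>; <2 0 2>; <2 2 1>; <2 2 2>}
PSO: 12 outcomes — {<0 0 1>; <0 0 2>; <0 2 1>; <0 2 2>; <1 0 1>; <1 0 2>; <1 2 1>; <1 2 2>; <2 0 1>; <2 0 2>; <2 2 1>; <2 2 2>}
target <0 0 2> ∈ {SC,TSO,PSO}

SC:yes TSO:yes PSO:yes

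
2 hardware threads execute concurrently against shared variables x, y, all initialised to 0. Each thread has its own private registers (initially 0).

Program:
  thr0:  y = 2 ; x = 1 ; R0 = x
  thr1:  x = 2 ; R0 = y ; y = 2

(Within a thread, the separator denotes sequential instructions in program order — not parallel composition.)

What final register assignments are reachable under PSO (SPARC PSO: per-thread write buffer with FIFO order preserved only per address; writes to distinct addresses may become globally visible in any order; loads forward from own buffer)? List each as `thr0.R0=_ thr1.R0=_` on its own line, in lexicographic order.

thr0.R0=1 thr1.R0=0
thr0.R0=1 thr1.R0=2
thr0.R0=2 thr1.R0=0
thr0.R0=2 thr1.R0=2

outcome vector order: (thr0.R0,thr1.R0)
|PSO outcomes| = 4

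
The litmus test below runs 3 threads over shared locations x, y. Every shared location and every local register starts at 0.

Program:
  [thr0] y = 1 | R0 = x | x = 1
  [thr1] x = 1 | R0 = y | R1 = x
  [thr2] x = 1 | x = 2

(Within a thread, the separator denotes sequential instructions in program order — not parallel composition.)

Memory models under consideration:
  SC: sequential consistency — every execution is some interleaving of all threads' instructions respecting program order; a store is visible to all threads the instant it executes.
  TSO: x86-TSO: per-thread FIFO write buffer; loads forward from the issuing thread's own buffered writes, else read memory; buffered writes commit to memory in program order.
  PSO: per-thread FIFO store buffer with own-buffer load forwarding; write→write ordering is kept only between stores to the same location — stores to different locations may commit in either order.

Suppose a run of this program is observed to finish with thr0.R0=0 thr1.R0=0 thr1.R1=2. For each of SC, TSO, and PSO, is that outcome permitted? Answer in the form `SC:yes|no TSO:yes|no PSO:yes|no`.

outcome vector order: (thr0.R0,thr1.R0,thr1.R1)
under SC → 011 012 101 102 111 112 201 202 211 212
under TSO → 001 002 011 012 101 102 111 112 201 202 211 212
under PSO → 001 002 011 012 101 102 111 112 201 202 211 212
target 002 ∈ {TSO,PSO}

SC:no TSO:yes PSO:yes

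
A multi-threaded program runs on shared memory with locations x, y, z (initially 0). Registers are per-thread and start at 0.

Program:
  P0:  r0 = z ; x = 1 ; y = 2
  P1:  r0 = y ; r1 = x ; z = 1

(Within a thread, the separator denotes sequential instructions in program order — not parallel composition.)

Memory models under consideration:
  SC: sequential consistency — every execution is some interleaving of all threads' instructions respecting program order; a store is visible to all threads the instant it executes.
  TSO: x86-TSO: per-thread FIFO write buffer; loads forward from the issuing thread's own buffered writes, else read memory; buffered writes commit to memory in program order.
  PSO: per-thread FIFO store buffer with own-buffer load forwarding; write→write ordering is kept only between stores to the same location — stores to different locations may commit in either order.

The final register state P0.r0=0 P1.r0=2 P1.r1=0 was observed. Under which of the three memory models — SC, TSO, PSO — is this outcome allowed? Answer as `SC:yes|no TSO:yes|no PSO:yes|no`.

SC:no TSO:no PSO:yes

outcome vector order: (P0.r0,P1.r0,P1.r1)
SC (4): 000; 001; 021; 100
TSO (4): 000; 001; 021; 100
PSO (5): 000; 001; 020; 021; 100
target 020 ∈ {PSO}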